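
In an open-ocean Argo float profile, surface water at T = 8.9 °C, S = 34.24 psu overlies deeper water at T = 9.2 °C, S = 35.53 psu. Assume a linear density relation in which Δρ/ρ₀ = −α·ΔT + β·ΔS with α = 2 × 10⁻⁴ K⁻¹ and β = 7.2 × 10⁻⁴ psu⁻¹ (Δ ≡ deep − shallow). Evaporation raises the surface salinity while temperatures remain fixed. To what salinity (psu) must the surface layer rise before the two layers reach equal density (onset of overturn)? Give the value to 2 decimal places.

Neutral buoyancy requires −α(T_deep − T_surf) + β(S_deep − S_surf′) = 0.
S_surf′ = S_deep − (α/β)·ΔT = 35.53 − (2 × 10⁻⁴/7.2 × 10⁻⁴)·(+0.3) = 35.4467 psu.
Increase required: 35.4467 − 34.24 = 1.2067 psu.

35.45 psu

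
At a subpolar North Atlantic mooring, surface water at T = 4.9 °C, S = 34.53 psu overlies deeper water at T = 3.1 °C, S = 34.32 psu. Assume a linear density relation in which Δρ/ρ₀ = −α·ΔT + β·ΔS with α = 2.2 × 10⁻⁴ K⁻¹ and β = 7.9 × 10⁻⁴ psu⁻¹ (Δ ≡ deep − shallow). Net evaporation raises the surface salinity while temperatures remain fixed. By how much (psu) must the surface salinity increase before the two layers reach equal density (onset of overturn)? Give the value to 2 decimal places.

Neutral buoyancy requires −α(T_deep − T_surf) + β(S_deep − S_surf′) = 0.
S_surf′ = S_deep − (α/β)·ΔT = 34.32 − (2.2 × 10⁻⁴/7.9 × 10⁻⁴)·(-1.8) = 34.8213 psu.
Increase required: 34.8213 − 34.53 = 0.2913 psu.

0.29 psu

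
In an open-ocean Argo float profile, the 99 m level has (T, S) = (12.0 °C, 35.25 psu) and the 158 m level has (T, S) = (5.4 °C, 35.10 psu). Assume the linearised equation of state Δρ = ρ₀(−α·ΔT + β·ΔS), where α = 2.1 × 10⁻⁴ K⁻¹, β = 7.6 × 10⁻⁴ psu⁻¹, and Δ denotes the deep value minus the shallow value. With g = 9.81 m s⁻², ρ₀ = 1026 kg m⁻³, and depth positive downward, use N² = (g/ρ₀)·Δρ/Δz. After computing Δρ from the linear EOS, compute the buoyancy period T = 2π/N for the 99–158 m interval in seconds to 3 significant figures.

ΔT = -6.6 K, ΔS = -0.15 psu (deep − shallow).
Δρ/ρ₀ = −αΔT + βΔS = 1.386 × 10⁻³ − 1.14 × 10⁻⁴ = 1.272 × 10⁻³, so Δρ ≈ 1.305 kg m⁻³.
N² = (g/ρ₀)·Δρ/Δz = g·(Δρ/ρ₀)/Δz = 9.81 × 1.272 × 10⁻³ / 59 = 2.1150 × 10⁻⁴ s⁻².
N = √(2.1150 × 10⁻⁴) = 0.014543 rad s⁻¹ → T = 2π/N = 432.04 s ≈ 432 s.

432 s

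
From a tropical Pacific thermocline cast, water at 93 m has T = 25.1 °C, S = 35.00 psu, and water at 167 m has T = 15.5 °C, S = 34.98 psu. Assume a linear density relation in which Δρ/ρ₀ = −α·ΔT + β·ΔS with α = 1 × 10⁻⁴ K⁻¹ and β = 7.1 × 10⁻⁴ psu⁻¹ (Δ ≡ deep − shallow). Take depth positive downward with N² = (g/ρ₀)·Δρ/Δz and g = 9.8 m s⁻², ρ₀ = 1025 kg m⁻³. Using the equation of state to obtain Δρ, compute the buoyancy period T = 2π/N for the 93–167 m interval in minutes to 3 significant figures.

ΔT = -9.6 K, ΔS = -0.02 psu (deep − shallow).
Δρ/ρ₀ = −αΔT + βΔS = 9.60 × 10⁻⁴ − 1.42 × 10⁻⁵ = 9.458 × 10⁻⁴, so Δρ ≈ 0.9694 kg m⁻³.
N² = (g/ρ₀)·Δρ/Δz = g·(Δρ/ρ₀)/Δz = 9.8 × 9.458 × 10⁻⁴ / 74 = 1.2525 × 10⁻⁴ s⁻².
N = √(1.2525 × 10⁻⁴) = 0.011192 rad s⁻¹ → T = 2π/N = 561.40 s = 9.3567 min ≈ 9.36 min.

9.36 min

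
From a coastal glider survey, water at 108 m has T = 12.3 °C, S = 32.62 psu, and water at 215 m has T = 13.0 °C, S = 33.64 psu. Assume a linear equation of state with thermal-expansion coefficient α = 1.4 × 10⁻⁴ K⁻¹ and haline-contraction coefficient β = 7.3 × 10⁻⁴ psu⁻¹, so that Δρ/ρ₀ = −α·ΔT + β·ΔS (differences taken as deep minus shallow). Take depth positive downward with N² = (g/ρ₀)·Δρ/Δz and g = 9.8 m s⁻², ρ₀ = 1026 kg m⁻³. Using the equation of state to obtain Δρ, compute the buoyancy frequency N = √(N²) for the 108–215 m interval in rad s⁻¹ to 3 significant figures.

7.70 × 10⁻³ rad s⁻¹

ΔT = +0.7 K, ΔS = +1.02 psu (deep − shallow).
Δρ/ρ₀ = −αΔT + βΔS = -9.80 × 10⁻⁵ + 7.446 × 10⁻⁴ = 6.466 × 10⁻⁴, so Δρ ≈ 0.6634 kg m⁻³.
N² = (g/ρ₀)·Δρ/Δz = g·(Δρ/ρ₀)/Δz = 9.8 × 6.466 × 10⁻⁴ / 107 = 5.9221 × 10⁻⁵ s⁻².
N = √(5.9221 × 10⁻⁵) = 7.6955 × 10⁻³ rad s⁻¹ ≈ 7.70 × 10⁻³ rad s⁻¹.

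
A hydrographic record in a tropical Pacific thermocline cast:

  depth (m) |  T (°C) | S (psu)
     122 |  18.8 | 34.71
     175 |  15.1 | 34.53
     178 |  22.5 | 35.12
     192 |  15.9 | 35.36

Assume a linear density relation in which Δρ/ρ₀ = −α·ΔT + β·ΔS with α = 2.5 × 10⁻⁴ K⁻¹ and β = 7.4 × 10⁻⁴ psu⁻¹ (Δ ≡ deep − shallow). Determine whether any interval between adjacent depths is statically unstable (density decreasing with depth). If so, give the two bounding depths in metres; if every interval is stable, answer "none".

175–178 m

Evaluate Δρ/ρ₀ = −αΔT + βΔS across each adjacent pair:
  122–175 m: −αΔT+βΔS = −(2.5 × 10⁻⁴)(-3.7)+(7.4 × 10⁻⁴)(-0.18) = 7.9 × 10⁻⁴ → stable
  175–178 m: −αΔT+βΔS = −(2.5 × 10⁻⁴)(+7.4)+(7.4 × 10⁻⁴)(+0.59) = -1.4 × 10⁻³ → UNSTABLE
  178–192 m: −αΔT+βΔS = −(2.5 × 10⁻⁴)(-6.6)+(7.4 × 10⁻⁴)(+0.24) = 1.8 × 10⁻³ → stable
The 175–178 m interval has Δρ < 0: lighter water underlies denser water.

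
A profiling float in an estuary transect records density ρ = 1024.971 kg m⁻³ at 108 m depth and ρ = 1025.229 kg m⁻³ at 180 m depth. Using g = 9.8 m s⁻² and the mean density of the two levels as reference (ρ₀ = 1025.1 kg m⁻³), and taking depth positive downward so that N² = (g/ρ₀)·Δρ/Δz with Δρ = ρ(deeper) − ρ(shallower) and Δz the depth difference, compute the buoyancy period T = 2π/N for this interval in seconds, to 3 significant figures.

1.07 × 10³ s

Δρ = 1025.229 − 1024.971 = 0.258 kg m⁻³ over Δz = 180 − 108 = 72 m.
N² = (9.8/1025.1) × (0.258/72) = 3.4257 × 10⁻⁵ s⁻².
N = √(3.4257 × 10⁻⁵) = 5.8529 × 10⁻³ rad s⁻¹, so T = 2π/N = 1.0735 × 10³ s ≈ 1.07 × 10³ s.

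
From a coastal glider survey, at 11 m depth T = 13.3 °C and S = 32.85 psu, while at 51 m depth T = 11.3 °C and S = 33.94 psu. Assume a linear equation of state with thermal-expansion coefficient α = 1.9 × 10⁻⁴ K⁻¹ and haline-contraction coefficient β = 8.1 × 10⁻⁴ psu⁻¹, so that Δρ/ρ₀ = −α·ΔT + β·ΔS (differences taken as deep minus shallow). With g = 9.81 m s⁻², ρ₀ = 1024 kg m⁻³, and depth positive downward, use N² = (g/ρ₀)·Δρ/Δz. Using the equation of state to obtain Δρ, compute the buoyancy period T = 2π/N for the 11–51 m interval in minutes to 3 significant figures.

5.95 min

ΔT = -2.0 K, ΔS = +1.09 psu (deep − shallow).
Δρ/ρ₀ = −αΔT + βΔS = 3.80 × 10⁻⁴ + 8.829 × 10⁻⁴ = 1.2629 × 10⁻³, so Δρ ≈ 1.293 kg m⁻³.
N² = (g/ρ₀)·Δρ/Δz = g·(Δρ/ρ₀)/Δz = 9.81 × 1.2629 × 10⁻³ / 40 = 3.0973 × 10⁻⁴ s⁻².
N = √(3.0973 × 10⁻⁴) = 0.017599 rad s⁻¹ → T = 2π/N = 357.02 s = 5.9503 min ≈ 5.95 min.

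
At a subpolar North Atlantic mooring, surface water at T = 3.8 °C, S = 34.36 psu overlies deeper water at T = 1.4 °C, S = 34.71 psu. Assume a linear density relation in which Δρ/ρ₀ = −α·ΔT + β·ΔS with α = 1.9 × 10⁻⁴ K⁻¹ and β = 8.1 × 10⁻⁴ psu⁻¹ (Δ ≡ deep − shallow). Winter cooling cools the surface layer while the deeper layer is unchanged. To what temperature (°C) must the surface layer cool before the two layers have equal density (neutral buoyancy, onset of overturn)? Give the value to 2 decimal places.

-0.09 °C

Neutral buoyancy requires Δρ = 0, i.e. −α(T_deep − T_surf′) + β(S_deep − S_surf) = 0.
T_surf′ = T_deep − (β/α)·ΔS = 1.4 − (8.1 × 10⁻⁴/1.9 × 10⁻⁴)·(+0.35) = -0.0921 °C.
Cooling required: 3.8 − (-0.0921) = 3.8921 °C.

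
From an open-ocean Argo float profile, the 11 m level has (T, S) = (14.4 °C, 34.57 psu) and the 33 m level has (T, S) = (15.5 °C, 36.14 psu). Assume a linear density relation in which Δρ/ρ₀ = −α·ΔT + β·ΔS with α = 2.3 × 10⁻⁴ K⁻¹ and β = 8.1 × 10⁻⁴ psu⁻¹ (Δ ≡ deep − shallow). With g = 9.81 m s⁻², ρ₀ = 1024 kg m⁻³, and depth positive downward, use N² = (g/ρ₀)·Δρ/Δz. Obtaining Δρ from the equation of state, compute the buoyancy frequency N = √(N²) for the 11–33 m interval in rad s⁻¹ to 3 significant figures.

0.0213 rad s⁻¹

ΔT = +1.1 K, ΔS = +1.57 psu (deep − shallow).
Δρ/ρ₀ = −αΔT + βΔS = -2.53 × 10⁻⁴ + 1.2717 × 10⁻³ = 1.0187 × 10⁻³, so Δρ ≈ 1.043 kg m⁻³.
N² = (g/ρ₀)·Δρ/Δz = g·(Δρ/ρ₀)/Δz = 9.81 × 1.0187 × 10⁻³ / 22 = 4.5425 × 10⁻⁴ s⁻².
N = √(4.5425 × 10⁻⁴) = 0.021313 rad s⁻¹ ≈ 0.0213 rad s⁻¹.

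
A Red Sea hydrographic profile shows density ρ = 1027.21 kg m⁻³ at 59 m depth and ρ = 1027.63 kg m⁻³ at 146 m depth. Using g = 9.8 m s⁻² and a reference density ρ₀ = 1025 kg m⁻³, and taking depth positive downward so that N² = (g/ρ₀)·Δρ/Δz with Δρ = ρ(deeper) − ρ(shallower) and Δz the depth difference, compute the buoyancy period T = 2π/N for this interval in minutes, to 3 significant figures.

Δρ = 1027.63 − 1027.21 = 0.42 kg m⁻³ over Δz = 146 − 59 = 87 m.
N² = (9.8/1025) × (0.42/87) = 4.6156 × 10⁻⁵ s⁻².
N = √(4.6156 × 10⁻⁵) = 6.7938 × 10⁻³ rad s⁻¹, so T = 2π/N = 924.84 s = 15.414 min ≈ 15.4 min.
N² > 0, so the interval is statically stable.

15.4 min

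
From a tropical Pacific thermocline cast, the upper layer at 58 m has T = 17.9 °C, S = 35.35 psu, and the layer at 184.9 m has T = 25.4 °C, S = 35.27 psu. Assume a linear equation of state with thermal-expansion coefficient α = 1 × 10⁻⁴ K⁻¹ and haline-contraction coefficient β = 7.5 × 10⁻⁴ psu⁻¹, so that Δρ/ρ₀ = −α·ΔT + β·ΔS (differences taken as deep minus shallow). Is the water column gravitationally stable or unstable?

unstable

ΔT = 25.4 − 17.9 = +7.5 K and ΔS = 35.27 − 35.35 = -0.08 psu (deep − shallow).
−αΔT = -7.50 × 10⁻⁴; βΔS = -6.00 × 10⁻⁵; sum Δρ/ρ₀ = -8.10 × 10⁻⁴.
Δρ/ρ₀ < 0, so Δρ < 0: deeper water is lighter → statically unstable; the column would overturn.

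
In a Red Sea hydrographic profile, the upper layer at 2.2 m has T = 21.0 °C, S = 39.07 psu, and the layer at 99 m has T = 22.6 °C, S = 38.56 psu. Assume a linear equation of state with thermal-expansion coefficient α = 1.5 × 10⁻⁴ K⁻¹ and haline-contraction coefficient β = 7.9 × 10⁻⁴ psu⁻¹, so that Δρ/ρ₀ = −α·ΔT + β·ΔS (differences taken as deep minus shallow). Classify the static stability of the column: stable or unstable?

unstable

ΔT = 22.6 − 21.0 = +1.6 K and ΔS = 38.56 − 39.07 = -0.51 psu (deep − shallow).
−αΔT = -2.40 × 10⁻⁴; βΔS = -4.029 × 10⁻⁴; sum Δρ/ρ₀ = -6.429 × 10⁻⁴.
Δρ/ρ₀ < 0, so Δρ < 0: deeper water is lighter → statically unstable; the column would overturn.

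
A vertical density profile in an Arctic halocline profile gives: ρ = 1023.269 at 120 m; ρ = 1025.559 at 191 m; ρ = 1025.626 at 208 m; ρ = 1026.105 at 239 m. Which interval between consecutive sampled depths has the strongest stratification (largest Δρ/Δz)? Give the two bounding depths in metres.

120–191 m

Compute the density gradient over each adjacent pair:
  120–191 m: Δρ/Δz = 2.290/71 = 0.032 kg m⁻⁴
  191–208 m: Δρ/Δz = 0.067/17 = 3.9 × 10⁻³ kg m⁻⁴
  208–239 m: Δρ/Δz = 0.479/31 = 0.015 kg m⁻⁴
The largest gradient is in the 120–191 m interval — the pycnocline.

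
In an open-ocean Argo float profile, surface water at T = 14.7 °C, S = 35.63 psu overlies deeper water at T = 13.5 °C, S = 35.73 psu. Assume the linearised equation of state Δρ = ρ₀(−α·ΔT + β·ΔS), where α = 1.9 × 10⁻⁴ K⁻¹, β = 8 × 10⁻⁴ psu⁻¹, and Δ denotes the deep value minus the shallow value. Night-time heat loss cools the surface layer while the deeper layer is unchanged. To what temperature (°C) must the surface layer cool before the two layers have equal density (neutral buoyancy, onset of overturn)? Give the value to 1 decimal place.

Neutral buoyancy requires Δρ = 0, i.e. −α(T_deep − T_surf′) + β(S_deep − S_surf) = 0.
T_surf′ = T_deep − (β/α)·ΔS = 13.5 − (8 × 10⁻⁴/1.9 × 10⁻⁴)·(+0.10) = 13.079 °C.
Cooling required: 14.7 − (13.079) = 1.621 °C.

13.1 °C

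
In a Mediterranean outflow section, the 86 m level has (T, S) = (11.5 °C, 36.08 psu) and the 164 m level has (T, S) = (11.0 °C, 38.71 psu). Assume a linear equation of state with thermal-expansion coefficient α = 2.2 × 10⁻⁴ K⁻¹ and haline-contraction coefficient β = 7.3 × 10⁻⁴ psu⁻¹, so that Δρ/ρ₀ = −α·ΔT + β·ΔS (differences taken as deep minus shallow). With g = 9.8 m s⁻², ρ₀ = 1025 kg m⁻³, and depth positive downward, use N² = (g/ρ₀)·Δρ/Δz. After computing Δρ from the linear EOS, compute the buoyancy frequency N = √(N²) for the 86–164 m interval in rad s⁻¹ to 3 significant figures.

ΔT = -0.5 K, ΔS = +2.63 psu (deep − shallow).
Δρ/ρ₀ = −αΔT + βΔS = 1.10 × 10⁻⁴ + 1.9199 × 10⁻³ = 2.0299 × 10⁻³, so Δρ ≈ 2.081 kg m⁻³.
N² = (g/ρ₀)·Δρ/Δz = g·(Δρ/ρ₀)/Δz = 9.8 × 2.0299 × 10⁻³ / 78 = 2.5504 × 10⁻⁴ s⁻².
N = √(2.5504 × 10⁻⁴) = 0.015970 rad s⁻¹ ≈ 0.0160 rad s⁻¹.

0.0160 rad s⁻¹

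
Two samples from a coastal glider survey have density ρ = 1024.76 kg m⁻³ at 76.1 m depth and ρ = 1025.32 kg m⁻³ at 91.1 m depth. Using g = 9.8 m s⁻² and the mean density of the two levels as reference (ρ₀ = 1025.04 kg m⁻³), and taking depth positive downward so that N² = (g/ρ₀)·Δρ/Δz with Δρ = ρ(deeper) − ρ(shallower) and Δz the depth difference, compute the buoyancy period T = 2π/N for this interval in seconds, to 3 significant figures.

333 s

Δρ = 1025.32 − 1024.76 = 0.56 kg m⁻³ over Δz = 91.1 − 76.1 = 15 m.
N² = (9.8/1025.04) × (0.56/15) = 3.5693 × 10⁻⁴ s⁻².
N = √(3.5693 × 10⁻⁴) = 0.018893 rad s⁻¹, so T = 2π/N = 332.57 s ≈ 333 s.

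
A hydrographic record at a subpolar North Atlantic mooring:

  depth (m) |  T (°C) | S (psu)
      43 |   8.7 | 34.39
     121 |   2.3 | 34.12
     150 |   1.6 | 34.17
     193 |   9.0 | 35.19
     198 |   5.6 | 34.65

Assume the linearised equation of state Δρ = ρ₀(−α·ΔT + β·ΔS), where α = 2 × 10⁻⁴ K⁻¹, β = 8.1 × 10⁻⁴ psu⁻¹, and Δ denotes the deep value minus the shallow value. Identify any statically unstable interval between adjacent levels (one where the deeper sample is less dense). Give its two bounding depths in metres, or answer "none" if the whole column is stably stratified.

150–193 m

Evaluate Δρ/ρ₀ = −αΔT + βΔS across each adjacent pair:
  43–121 m: −αΔT+βΔS = −(2 × 10⁻⁴)(-6.4)+(8.1 × 10⁻⁴)(-0.27) = 1.1 × 10⁻³ → stable
  121–150 m: −αΔT+βΔS = −(2 × 10⁻⁴)(-0.7)+(8.1 × 10⁻⁴)(+0.05) = 1.8 × 10⁻⁴ → stable
  150–193 m: −αΔT+βΔS = −(2 × 10⁻⁴)(+7.4)+(8.1 × 10⁻⁴)(+1.02) = -6.5 × 10⁻⁴ → UNSTABLE
  193–198 m: −αΔT+βΔS = −(2 × 10⁻⁴)(-3.4)+(8.1 × 10⁻⁴)(-0.54) = 2.4 × 10⁻⁴ → stable
The 150–193 m interval has Δρ < 0: lighter water underlies denser water.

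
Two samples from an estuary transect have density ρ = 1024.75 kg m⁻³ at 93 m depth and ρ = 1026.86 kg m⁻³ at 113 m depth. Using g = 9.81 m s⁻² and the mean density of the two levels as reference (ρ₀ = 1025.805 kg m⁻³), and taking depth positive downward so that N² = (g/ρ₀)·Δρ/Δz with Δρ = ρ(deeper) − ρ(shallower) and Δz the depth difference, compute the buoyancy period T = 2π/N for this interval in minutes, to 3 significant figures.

Δρ = 1026.86 − 1024.75 = 2.11 kg m⁻³ over Δz = 113 − 93 = 20 m.
N² = (9.81/1025.805) × (2.11/20) = 1.0089 × 10⁻³ s⁻².
N = √(1.0089 × 10⁻³) = 0.031763 rad s⁻¹, so T = 2π/N = 197.81 s = 3.2968 min ≈ 3.30 min.
N² > 0, so the interval is statically stable.

3.30 min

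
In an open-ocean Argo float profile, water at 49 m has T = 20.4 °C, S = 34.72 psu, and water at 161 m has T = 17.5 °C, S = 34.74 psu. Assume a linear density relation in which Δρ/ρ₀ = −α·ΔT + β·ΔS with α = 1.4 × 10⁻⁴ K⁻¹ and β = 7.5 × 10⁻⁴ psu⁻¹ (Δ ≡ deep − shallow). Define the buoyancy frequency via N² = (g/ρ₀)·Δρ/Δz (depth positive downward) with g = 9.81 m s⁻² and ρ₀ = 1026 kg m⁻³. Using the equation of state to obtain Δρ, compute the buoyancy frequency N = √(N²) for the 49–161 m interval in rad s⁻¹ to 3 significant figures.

6.07 × 10⁻³ rad s⁻¹

ΔT = -2.9 K, ΔS = +0.02 psu (deep − shallow).
Δρ/ρ₀ = −αΔT + βΔS = 4.06 × 10⁻⁴ + 1.50 × 10⁻⁵ = 4.21 × 10⁻⁴, so Δρ ≈ 0.4319 kg m⁻³.
N² = (g/ρ₀)·Δρ/Δz = g·(Δρ/ρ₀)/Δz = 9.81 × 4.21 × 10⁻⁴ / 112 = 3.6875 × 10⁻⁵ s⁻².
N = √(3.6875 × 10⁻⁵) = 6.0725 × 10⁻³ rad s⁻¹ ≈ 6.07 × 10⁻³ rad s⁻¹.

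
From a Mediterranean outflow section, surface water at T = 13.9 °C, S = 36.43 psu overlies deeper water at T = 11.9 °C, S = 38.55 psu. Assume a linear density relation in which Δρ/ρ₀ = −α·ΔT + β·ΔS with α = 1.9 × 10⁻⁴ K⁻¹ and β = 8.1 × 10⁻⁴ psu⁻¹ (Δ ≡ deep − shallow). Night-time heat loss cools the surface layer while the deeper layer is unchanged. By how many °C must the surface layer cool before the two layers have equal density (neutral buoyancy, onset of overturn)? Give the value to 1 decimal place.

11.0 °C

Neutral buoyancy requires Δρ = 0, i.e. −α(T_deep − T_surf′) + β(S_deep − S_surf) = 0.
T_surf′ = T_deep − (β/α)·ΔS = 11.9 − (8.1 × 10⁻⁴/1.9 × 10⁻⁴)·(+2.12) = 2.862 °C.
Cooling required: 13.9 − (2.862) = 11.038 °C.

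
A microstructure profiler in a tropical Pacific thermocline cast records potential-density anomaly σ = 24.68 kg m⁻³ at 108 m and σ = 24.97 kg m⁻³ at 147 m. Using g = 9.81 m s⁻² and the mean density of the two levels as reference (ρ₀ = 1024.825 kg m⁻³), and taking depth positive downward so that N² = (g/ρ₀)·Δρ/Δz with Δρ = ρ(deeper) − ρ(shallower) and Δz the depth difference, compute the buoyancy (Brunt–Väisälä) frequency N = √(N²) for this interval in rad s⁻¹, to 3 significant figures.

8.44 × 10⁻³ rad s⁻¹

Δρ = 1024.97 − 1024.68 = 0.29 kg m⁻³ over Δz = 147 − 108 = 39 m.
N² = (9.81/1024.825) × (0.29/39) = 7.1179 × 10⁻⁵ s⁻².
N = √(7.1179 × 10⁻⁵) = 8.4368 × 10⁻³ rad s⁻¹ ≈ 8.44 × 10⁻³ rad s⁻¹.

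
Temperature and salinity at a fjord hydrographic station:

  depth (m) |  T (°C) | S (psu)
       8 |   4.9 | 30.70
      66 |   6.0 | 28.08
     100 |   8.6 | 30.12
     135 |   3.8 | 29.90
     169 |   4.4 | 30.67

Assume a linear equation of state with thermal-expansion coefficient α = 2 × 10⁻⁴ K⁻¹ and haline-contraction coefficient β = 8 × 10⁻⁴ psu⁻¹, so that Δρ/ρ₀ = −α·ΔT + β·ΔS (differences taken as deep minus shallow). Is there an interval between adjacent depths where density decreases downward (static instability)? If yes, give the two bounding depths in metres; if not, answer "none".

8–66 m

Evaluate Δρ/ρ₀ = −αΔT + βΔS across each adjacent pair:
  8–66 m: −αΔT+βΔS = −(2 × 10⁻⁴)(+1.1)+(8 × 10⁻⁴)(-2.62) = -2.3 × 10⁻³ → UNSTABLE
  66–100 m: −αΔT+βΔS = −(2 × 10⁻⁴)(+2.6)+(8 × 10⁻⁴)(+2.04) = 1.1 × 10⁻³ → stable
  100–135 m: −αΔT+βΔS = −(2 × 10⁻⁴)(-4.8)+(8 × 10⁻⁴)(-0.22) = 7.8 × 10⁻⁴ → stable
  135–169 m: −αΔT+βΔS = −(2 × 10⁻⁴)(+0.6)+(8 × 10⁻⁴)(+0.77) = 5.0 × 10⁻⁴ → stable
The 8–66 m interval has Δρ < 0: lighter water underlies denser water.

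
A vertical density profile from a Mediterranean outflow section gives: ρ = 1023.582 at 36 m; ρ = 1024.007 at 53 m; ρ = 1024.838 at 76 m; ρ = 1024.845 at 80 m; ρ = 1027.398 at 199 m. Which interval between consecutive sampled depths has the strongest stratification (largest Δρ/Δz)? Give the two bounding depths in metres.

Compute the density gradient over each adjacent pair:
  36–53 m: Δρ/Δz = 0.425/17 = 0.025 kg m⁻⁴
  53–76 m: Δρ/Δz = 0.831/23 = 0.036 kg m⁻⁴
  76–80 m: Δρ/Δz = 0.007/4 = 1.8 × 10⁻³ kg m⁻⁴
  80–199 m: Δρ/Δz = 2.553/119 = 0.021 kg m⁻⁴
The largest gradient is in the 53–76 m interval — the pycnocline.

53–76 m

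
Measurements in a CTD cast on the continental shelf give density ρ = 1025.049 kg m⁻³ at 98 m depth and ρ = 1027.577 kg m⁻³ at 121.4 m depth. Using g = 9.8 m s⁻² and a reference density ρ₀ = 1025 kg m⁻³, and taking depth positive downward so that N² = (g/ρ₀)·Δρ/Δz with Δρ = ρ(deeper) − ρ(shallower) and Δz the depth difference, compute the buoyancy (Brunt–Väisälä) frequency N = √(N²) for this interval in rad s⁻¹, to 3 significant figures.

0.0321 rad s⁻¹

Δρ = 1027.577 − 1025.049 = 2.528 kg m⁻³ over Δz = 121.4 − 98 = 23.4 m.
N² = (9.8/1025) × (2.528/23.4) = 1.0329 × 10⁻³ s⁻².
N = √(1.0329 × 10⁻³) = 0.032139 rad s⁻¹ ≈ 0.0321 rad s⁻¹.
A positive N² confirms static stability across the interval.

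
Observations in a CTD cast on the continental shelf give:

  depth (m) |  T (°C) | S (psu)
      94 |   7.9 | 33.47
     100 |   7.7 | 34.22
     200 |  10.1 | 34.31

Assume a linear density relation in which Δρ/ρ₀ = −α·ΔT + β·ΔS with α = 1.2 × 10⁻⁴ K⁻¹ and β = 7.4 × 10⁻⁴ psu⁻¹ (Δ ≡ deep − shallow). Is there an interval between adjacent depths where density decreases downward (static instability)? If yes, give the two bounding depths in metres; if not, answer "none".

Evaluate Δρ/ρ₀ = −αΔT + βΔS across each adjacent pair:
  94–100 m: −αΔT+βΔS = −(1.2 × 10⁻⁴)(-0.2)+(7.4 × 10⁻⁴)(+0.75) = 5.8 × 10⁻⁴ → stable
  100–200 m: −αΔT+βΔS = −(1.2 × 10⁻⁴)(+2.4)+(7.4 × 10⁻⁴)(+0.09) = -2.2 × 10⁻⁴ → UNSTABLE
The 100–200 m interval has Δρ < 0: lighter water underlies denser water.

100–200 m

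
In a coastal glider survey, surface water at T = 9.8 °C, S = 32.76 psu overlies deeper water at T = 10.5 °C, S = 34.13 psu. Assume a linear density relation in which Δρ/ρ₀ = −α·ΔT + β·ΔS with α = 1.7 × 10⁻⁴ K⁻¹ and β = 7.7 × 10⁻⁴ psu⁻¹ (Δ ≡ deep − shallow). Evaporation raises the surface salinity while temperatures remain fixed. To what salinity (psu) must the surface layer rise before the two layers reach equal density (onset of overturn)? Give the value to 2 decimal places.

33.98 psu

Neutral buoyancy requires −α(T_deep − T_surf) + β(S_deep − S_surf′) = 0.
S_surf′ = S_deep − (α/β)·ΔT = 34.13 − (1.7 × 10⁻⁴/7.7 × 10⁻⁴)·(+0.7) = 33.9755 psu.
Increase required: 33.9755 − 32.76 = 1.2155 psu.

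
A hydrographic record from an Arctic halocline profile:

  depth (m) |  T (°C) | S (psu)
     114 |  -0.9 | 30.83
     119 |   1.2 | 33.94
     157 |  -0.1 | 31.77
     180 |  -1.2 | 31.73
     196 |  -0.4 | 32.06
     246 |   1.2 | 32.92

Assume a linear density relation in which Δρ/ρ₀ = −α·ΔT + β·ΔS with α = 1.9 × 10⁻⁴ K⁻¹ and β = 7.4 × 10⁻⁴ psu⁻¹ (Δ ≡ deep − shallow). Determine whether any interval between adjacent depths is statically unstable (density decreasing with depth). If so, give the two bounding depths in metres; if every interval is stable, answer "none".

119–157 m

Evaluate Δρ/ρ₀ = −αΔT + βΔS across each adjacent pair:
  114–119 m: −αΔT+βΔS = −(1.9 × 10⁻⁴)(+2.1)+(7.4 × 10⁻⁴)(+3.11) = 1.9 × 10⁻³ → stable
  119–157 m: −αΔT+βΔS = −(1.9 × 10⁻⁴)(-1.3)+(7.4 × 10⁻⁴)(-2.17) = -1.4 × 10⁻³ → UNSTABLE
  157–180 m: −αΔT+βΔS = −(1.9 × 10⁻⁴)(-1.1)+(7.4 × 10⁻⁴)(-0.04) = 1.8 × 10⁻⁴ → stable
  180–196 m: −αΔT+βΔS = −(1.9 × 10⁻⁴)(+0.8)+(7.4 × 10⁻⁴)(+0.33) = 9.2 × 10⁻⁵ → stable
  196–246 m: −αΔT+βΔS = −(1.9 × 10⁻⁴)(+1.6)+(7.4 × 10⁻⁴)(+0.86) = 3.3 × 10⁻⁴ → stable
The 119–157 m interval has Δρ < 0: lighter water underlies denser water.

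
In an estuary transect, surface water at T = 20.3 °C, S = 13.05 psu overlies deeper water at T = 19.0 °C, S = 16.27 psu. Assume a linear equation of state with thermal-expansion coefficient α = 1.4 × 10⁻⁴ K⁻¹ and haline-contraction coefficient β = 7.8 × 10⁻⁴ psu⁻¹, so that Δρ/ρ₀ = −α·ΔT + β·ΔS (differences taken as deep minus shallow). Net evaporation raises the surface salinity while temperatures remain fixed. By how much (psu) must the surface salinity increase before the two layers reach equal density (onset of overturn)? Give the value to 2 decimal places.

Neutral buoyancy requires −α(T_deep − T_surf) + β(S_deep − S_surf′) = 0.
S_surf′ = S_deep − (α/β)·ΔT = 16.27 − (1.4 × 10⁻⁴/7.8 × 10⁻⁴)·(-1.3) = 16.5033 psu.
Increase required: 16.5033 − 13.05 = 3.4533 psu.

3.45 psu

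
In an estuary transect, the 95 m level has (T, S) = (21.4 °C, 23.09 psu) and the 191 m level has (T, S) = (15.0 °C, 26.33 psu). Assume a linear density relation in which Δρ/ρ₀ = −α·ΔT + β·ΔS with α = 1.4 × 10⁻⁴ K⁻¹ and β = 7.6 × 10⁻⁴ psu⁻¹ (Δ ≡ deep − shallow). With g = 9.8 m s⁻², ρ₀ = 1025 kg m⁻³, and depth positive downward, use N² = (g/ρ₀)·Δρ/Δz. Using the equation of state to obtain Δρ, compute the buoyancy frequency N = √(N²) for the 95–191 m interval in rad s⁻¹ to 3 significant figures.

ΔT = -6.4 K, ΔS = +3.24 psu (deep − shallow).
Δρ/ρ₀ = −αΔT + βΔS = 8.96 × 10⁻⁴ + 2.4624 × 10⁻³ = 3.3584 × 10⁻³, so Δρ ≈ 3.442 kg m⁻³.
N² = (g/ρ₀)·Δρ/Δz = g·(Δρ/ρ₀)/Δz = 9.8 × 3.3584 × 10⁻³ / 96 = 3.4284 × 10⁻⁴ s⁻².
N = √(3.4284 × 10⁻⁴) = 0.018516 rad s⁻¹ ≈ 0.0185 rad s⁻¹.

0.0185 rad s⁻¹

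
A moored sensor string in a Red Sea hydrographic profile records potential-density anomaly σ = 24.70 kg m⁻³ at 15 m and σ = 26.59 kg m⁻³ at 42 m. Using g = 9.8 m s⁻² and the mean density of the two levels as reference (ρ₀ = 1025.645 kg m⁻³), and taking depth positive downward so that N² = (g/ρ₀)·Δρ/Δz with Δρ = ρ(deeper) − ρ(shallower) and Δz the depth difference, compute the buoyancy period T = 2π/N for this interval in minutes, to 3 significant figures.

4.05 min

Δρ = 1026.59 − 1024.70 = 1.89 kg m⁻³ over Δz = 42 − 15 = 27 m.
N² = (9.8/1025.645) × (1.89/27) = 6.6885 × 10⁻⁴ s⁻².
N = √(6.6885 × 10⁻⁴) = 0.025862 rad s⁻¹, so T = 2π/N = 242.95 s = 4.0492 min ≈ 4.05 min.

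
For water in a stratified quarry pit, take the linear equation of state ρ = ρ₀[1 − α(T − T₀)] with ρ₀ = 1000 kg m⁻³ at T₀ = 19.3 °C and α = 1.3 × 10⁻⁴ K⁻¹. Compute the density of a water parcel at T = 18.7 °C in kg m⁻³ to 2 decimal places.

1000.08 kg m⁻³

T − T₀ = -0.6 K.
Bracket = 1 − α·(-0.6) = 1 + (7.80 × 10⁻⁵) = 1.0000780.
ρ = 1000 × 1.0000780 = 1000.08 kg m⁻³.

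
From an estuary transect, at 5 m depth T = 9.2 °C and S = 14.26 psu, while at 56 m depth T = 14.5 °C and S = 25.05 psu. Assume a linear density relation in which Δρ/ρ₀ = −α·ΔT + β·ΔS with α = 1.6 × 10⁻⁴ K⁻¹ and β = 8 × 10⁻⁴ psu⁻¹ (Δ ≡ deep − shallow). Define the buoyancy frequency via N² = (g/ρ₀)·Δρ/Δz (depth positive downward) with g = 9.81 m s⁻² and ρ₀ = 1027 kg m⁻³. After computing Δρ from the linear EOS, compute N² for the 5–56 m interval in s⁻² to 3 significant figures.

1.50 × 10⁻³ s⁻²

ΔT = +5.3 K, ΔS = +10.79 psu (deep − shallow).
Δρ/ρ₀ = −αΔT + βΔS = -8.48 × 10⁻⁴ + 8.632 × 10⁻³ = 7.784 × 10⁻³, so Δρ ≈ 7.994 kg m⁻³.
N² = (g/ρ₀)·Δρ/Δz = g·(Δρ/ρ₀)/Δz = 9.81 × 7.784 × 10⁻³ / 51 = 1.4973 × 10⁻³ s⁻² ≈ 1.50 × 10⁻³ s⁻².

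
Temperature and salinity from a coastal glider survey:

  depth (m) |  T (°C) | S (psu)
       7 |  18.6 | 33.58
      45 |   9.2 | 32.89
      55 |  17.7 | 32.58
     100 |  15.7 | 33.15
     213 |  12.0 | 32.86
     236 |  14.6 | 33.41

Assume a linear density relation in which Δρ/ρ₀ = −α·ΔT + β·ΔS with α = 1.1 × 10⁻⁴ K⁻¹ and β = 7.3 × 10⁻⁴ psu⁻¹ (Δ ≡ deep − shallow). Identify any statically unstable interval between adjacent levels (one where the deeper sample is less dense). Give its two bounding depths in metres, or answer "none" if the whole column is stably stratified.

45–55 m

Evaluate Δρ/ρ₀ = −αΔT + βΔS across each adjacent pair:
  7–45 m: −αΔT+βΔS = −(1.1 × 10⁻⁴)(-9.4)+(7.3 × 10⁻⁴)(-0.69) = 5.3 × 10⁻⁴ → stable
  45–55 m: −αΔT+βΔS = −(1.1 × 10⁻⁴)(+8.5)+(7.3 × 10⁻⁴)(-0.31) = -1.2 × 10⁻³ → UNSTABLE
  55–100 m: −αΔT+βΔS = −(1.1 × 10⁻⁴)(-2.0)+(7.3 × 10⁻⁴)(+0.57) = 6.4 × 10⁻⁴ → stable
  100–213 m: −αΔT+βΔS = −(1.1 × 10⁻⁴)(-3.7)+(7.3 × 10⁻⁴)(-0.29) = 2.0 × 10⁻⁴ → stable
  213–236 m: −αΔT+βΔS = −(1.1 × 10⁻⁴)(+2.6)+(7.3 × 10⁻⁴)(+0.55) = 1.2 × 10⁻⁴ → stable
The 45–55 m interval has Δρ < 0: lighter water underlies denser water.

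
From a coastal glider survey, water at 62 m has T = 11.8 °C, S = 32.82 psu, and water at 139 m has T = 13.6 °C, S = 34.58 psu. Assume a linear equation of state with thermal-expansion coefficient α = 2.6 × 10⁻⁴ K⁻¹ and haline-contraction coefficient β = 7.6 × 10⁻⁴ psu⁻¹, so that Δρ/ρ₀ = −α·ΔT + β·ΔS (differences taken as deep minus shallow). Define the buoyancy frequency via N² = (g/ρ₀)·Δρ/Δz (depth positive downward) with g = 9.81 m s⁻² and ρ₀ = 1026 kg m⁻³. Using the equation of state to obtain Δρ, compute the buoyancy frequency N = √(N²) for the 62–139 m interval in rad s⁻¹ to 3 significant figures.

ΔT = +1.8 K, ΔS = +1.76 psu (deep − shallow).
Δρ/ρ₀ = −αΔT + βΔS = -4.68 × 10⁻⁴ + 1.3376 × 10⁻³ = 8.696 × 10⁻⁴, so Δρ ≈ 0.8922 kg m⁻³.
N² = (g/ρ₀)·Δρ/Δz = g·(Δρ/ρ₀)/Δz = 9.81 × 8.696 × 10⁻⁴ / 77 = 1.1079 × 10⁻⁴ s⁻².
N = √(1.1079 × 10⁻⁴) = 0.010526 rad s⁻¹ ≈ 0.0105 rad s⁻¹.

0.0105 rad s⁻¹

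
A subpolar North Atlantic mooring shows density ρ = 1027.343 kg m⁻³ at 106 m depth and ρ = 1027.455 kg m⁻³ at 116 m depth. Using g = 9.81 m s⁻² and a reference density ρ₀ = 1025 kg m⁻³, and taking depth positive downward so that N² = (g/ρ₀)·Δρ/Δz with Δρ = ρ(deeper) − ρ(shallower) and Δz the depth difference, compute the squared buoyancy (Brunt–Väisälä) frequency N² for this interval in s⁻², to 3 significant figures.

Δρ = 1027.455 − 1027.343 = 0.112 kg m⁻³ over Δz = 116 − 106 = 10 m.
N² = (9.81/1025) × (0.112/10) = 1.0719 × 10⁻⁴ s⁻² ≈ 1.07 × 10⁻⁴ s⁻².

1.07 × 10⁻⁴ s⁻²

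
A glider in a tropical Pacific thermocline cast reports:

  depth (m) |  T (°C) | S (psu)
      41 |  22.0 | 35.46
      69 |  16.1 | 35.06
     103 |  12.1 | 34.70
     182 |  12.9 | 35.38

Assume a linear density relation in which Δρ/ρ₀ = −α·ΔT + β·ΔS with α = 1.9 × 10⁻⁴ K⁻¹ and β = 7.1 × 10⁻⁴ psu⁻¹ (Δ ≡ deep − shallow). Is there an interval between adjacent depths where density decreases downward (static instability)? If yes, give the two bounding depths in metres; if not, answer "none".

none

Evaluate Δρ/ρ₀ = −αΔT + βΔS across each adjacent pair:
  41–69 m: −αΔT+βΔS = −(1.9 × 10⁻⁴)(-5.9)+(7.1 × 10⁻⁴)(-0.40) = 8.4 × 10⁻⁴ → stable
  69–103 m: −αΔT+βΔS = −(1.9 × 10⁻⁴)(-4.0)+(7.1 × 10⁻⁴)(-0.36) = 5.0 × 10⁻⁴ → stable
  103–182 m: −αΔT+βΔS = −(1.9 × 10⁻⁴)(+0.8)+(7.1 × 10⁻⁴)(+0.68) = 3.3 × 10⁻⁴ → stable
Every interval has Δρ > 0: the column is stably stratified throughout.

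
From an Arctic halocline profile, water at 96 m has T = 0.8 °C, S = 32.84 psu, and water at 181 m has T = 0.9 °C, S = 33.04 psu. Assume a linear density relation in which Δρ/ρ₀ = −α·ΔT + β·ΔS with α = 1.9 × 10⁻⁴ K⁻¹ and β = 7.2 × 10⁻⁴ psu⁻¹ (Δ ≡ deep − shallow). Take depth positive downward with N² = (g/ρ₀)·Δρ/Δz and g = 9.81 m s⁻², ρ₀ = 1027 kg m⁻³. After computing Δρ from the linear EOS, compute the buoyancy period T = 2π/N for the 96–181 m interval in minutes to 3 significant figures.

ΔT = +0.1 K, ΔS = +0.20 psu (deep − shallow).
Δρ/ρ₀ = −αΔT + βΔS = -1.90 × 10⁻⁵ + 1.44 × 10⁻⁴ = 1.25 × 10⁻⁴, so Δρ ≈ 0.1284 kg m⁻³.
N² = (g/ρ₀)·Δρ/Δz = g·(Δρ/ρ₀)/Δz = 9.81 × 1.25 × 10⁻⁴ / 85 = 1.4426 × 10⁻⁵ s⁻².
N = √(1.4426 × 10⁻⁵) = 3.7982 × 10⁻³ rad s⁻¹ → T = 2π/N = 1.6543 × 10³ s = 27.572 min ≈ 27.6 min.

27.6 min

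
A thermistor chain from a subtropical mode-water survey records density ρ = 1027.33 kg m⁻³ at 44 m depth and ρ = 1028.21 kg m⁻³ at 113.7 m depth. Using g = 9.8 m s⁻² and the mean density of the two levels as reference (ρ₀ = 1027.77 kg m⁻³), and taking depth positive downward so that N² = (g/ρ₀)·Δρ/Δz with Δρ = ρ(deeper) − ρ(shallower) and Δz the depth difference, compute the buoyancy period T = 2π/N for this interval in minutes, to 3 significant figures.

9.54 min

Δρ = 1028.21 − 1027.33 = 0.88 kg m⁻³ over Δz = 113.7 − 44 = 69.7 m.
N² = (9.8/1027.77) × (0.88/69.7) = 1.2039 × 10⁻⁴ s⁻².
N = √(1.2039 × 10⁻⁴) = 0.010972 rad s⁻¹, so T = 2π/N = 572.66 s = 9.5443 min ≈ 9.54 min.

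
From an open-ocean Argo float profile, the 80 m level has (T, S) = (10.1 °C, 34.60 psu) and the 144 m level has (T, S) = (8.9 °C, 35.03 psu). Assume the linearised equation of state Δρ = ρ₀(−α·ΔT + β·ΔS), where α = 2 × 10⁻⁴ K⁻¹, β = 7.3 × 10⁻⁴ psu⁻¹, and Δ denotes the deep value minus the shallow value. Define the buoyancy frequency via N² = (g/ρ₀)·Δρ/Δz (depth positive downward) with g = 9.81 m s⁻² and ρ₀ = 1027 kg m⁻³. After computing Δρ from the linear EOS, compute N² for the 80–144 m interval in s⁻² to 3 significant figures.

ΔT = -1.2 K, ΔS = +0.43 psu (deep − shallow).
Δρ/ρ₀ = −αΔT + βΔS = 2.40 × 10⁻⁴ + 3.139 × 10⁻⁴ = 5.539 × 10⁻⁴, so Δρ ≈ 0.5689 kg m⁻³.
N² = (g/ρ₀)·Δρ/Δz = g·(Δρ/ρ₀)/Δz = 9.81 × 5.539 × 10⁻⁴ / 64 = 8.4902 × 10⁻⁵ s⁻² ≈ 8.49 × 10⁻⁵ s⁻².

8.49 × 10⁻⁵ s⁻²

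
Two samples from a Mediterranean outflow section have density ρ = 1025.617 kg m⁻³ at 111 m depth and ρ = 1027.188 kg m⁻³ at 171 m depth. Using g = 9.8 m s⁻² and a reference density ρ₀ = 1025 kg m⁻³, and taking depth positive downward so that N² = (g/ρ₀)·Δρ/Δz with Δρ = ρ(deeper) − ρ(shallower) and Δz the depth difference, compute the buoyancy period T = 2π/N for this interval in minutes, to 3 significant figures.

Δρ = 1027.188 − 1025.617 = 1.571 kg m⁻³ over Δz = 171 − 111 = 60 m.
N² = (9.8/1025) × (1.571/60) = 2.5034 × 10⁻⁴ s⁻².
N = √(2.5034 × 10⁻⁴) = 0.015822 rad s⁻¹, so T = 2π/N = 397.12 s = 6.6187 min ≈ 6.62 min.
Since Δρ > 0 the layer is stably stratified.

6.62 min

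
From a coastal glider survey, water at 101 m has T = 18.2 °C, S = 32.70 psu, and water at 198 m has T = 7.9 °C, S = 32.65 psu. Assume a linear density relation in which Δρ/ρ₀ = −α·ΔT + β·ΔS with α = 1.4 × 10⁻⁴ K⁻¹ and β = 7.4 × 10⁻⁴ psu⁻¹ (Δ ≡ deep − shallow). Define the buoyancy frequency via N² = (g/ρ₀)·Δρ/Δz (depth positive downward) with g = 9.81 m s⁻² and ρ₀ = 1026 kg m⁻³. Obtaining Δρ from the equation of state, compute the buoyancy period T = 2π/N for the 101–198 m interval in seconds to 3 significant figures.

ΔT = -10.3 K, ΔS = -0.05 psu (deep − shallow).
Δρ/ρ₀ = −αΔT + βΔS = 1.442 × 10⁻³ − 3.70 × 10⁻⁵ = 1.405 × 10⁻³, so Δρ ≈ 1.442 kg m⁻³.
N² = (g/ρ₀)·Δρ/Δz = g·(Δρ/ρ₀)/Δz = 9.81 × 1.405 × 10⁻³ / 97 = 1.4209 × 10⁻⁴ s⁻².
N = √(1.4209 × 10⁻⁴) = 0.011920 rad s⁻¹ → T = 2π/N = 527.11 s ≈ 527 s.

527 s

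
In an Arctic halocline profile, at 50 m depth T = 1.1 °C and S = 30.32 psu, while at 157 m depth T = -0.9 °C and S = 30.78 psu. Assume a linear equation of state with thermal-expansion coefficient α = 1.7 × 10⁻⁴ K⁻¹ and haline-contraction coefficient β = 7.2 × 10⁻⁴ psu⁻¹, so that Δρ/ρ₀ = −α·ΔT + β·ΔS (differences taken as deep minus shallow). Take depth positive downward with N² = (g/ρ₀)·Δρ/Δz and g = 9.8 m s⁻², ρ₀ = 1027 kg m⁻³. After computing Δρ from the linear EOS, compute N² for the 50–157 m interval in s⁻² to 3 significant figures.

ΔT = -2.0 K, ΔS = +0.46 psu (deep − shallow).
Δρ/ρ₀ = −αΔT + βΔS = 3.40 × 10⁻⁴ + 3.312 × 10⁻⁴ = 6.712 × 10⁻⁴, so Δρ ≈ 0.6893 kg m⁻³.
N² = (g/ρ₀)·Δρ/Δz = g·(Δρ/ρ₀)/Δz = 9.8 × 6.712 × 10⁻⁴ / 107 = 6.1474 × 10⁻⁵ s⁻² ≈ 6.15 × 10⁻⁵ s⁻².

6.15 × 10⁻⁵ s⁻²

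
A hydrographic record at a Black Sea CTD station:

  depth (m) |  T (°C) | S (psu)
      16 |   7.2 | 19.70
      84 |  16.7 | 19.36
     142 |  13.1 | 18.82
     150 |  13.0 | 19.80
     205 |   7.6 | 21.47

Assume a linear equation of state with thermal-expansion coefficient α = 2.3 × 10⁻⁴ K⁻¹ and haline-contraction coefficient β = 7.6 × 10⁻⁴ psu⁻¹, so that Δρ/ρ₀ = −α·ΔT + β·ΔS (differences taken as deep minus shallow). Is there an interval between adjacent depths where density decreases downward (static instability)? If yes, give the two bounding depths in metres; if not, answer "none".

Evaluate Δρ/ρ₀ = −αΔT + βΔS across each adjacent pair:
  16–84 m: −αΔT+βΔS = −(2.3 × 10⁻⁴)(+9.5)+(7.6 × 10⁻⁴)(-0.34) = -2.4 × 10⁻³ → UNSTABLE
  84–142 m: −αΔT+βΔS = −(2.3 × 10⁻⁴)(-3.6)+(7.6 × 10⁻⁴)(-0.54) = 4.2 × 10⁻⁴ → stable
  142–150 m: −αΔT+βΔS = −(2.3 × 10⁻⁴)(-0.1)+(7.6 × 10⁻⁴)(+0.98) = 7.7 × 10⁻⁴ → stable
  150–205 m: −αΔT+βΔS = −(2.3 × 10⁻⁴)(-5.4)+(7.6 × 10⁻⁴)(+1.67) = 2.5 × 10⁻³ → stable
The 16–84 m interval has Δρ < 0: lighter water underlies denser water.

16–84 m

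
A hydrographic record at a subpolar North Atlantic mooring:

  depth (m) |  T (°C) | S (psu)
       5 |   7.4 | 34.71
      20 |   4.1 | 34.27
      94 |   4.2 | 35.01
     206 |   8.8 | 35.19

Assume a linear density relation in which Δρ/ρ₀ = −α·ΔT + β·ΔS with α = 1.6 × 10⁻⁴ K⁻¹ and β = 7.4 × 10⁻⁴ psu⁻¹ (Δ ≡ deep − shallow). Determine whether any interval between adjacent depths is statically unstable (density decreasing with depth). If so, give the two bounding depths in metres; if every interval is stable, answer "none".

94–206 m

Evaluate Δρ/ρ₀ = −αΔT + βΔS across each adjacent pair:
  5–20 m: −αΔT+βΔS = −(1.6 × 10⁻⁴)(-3.3)+(7.4 × 10⁻⁴)(-0.44) = 2.0 × 10⁻⁴ → stable
  20–94 m: −αΔT+βΔS = −(1.6 × 10⁻⁴)(+0.1)+(7.4 × 10⁻⁴)(+0.74) = 5.3 × 10⁻⁴ → stable
  94–206 m: −αΔT+βΔS = −(1.6 × 10⁻⁴)(+4.6)+(7.4 × 10⁻⁴)(+0.18) = -6.0 × 10⁻⁴ → UNSTABLE
The 94–206 m interval has Δρ < 0: lighter water underlies denser water.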